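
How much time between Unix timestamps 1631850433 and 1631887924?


Difference = 1631887924 - 1631850433 = 37491 seconds
In hours: 37491 / 3600 ≈ 10.4
In days: 37491 / 86400 ≈ 0.43

37491 seconds (10.4 hours / 0.43 days)


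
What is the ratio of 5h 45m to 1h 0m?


23:4 (5.75)

Duration 1: 345 minutes
Duration 2: 60 minutes
Ratio = 345:60
GCD = 15
Simplified = 23:4
As a decimal: 23/4 = 5.75


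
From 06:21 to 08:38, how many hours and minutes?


End time in minutes: 8×60 + 38 = 518
Start time in minutes: 6×60 + 21 = 381
Difference = 518 - 381 = 137 minutes
= 2 hours 17 minutes

2h 17m


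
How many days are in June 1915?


30 days

Month: June (month 6)
June has 30 days


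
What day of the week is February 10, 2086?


Zeller's congruence:
q=10, m=14, k=85, j=20
h = (10 + ⌊13×15/5⌋ + 85 + ⌊85/4⌋ + ⌊20/4⌋ - 2×20) mod 7
= (10 + 39 + 85 + 21 + 5 - 40) mod 7
= 120 mod 7 = 1
h=1 → Sunday

Sunday


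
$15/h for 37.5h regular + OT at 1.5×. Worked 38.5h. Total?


$585.00

Regular: 37.5h × $15 = $562.50
Overtime: 38.5 - 37.5 = 1.0h
OT pay: 1.0h × $15 × 1.5 = $22.50
Total = $562.50 + $22.50 = $585.00


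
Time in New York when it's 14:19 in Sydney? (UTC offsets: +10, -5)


Time difference = UTC-5 - UTC+10 = -15 hours
New hour = (14 -15) mod 24
= -1 mod 24 = 23
Minutes unchanged → 23:19; -1 < 0 → previous day

23:19 (previous day)


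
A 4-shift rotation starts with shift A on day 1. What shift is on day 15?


Shifts: A, B, C, D
Start: A (index 0)
Day 15: (0 + 15 - 1) mod 4
= 14 mod 4
= 2
Index 2 → shift C

Shift C


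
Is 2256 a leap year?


Rules: divisible by 4 AND (not by 100 OR by 400)
2256 ÷ 4 = 564 exactly → divisible by 4
2256 ÷ 100 = 22 remainder 56 → not divisible by 100
Divisible by 4 but not by 100 → leap year

Yes


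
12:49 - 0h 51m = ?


11:58

Start: 769 minutes from midnight
Subtract: 51 minutes
Remaining: 769 - 51 = 718
Hours: 11, Minutes: 58


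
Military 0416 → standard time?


Hour: 4
4 < 12 → AM

4:16 AM


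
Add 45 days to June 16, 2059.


Start: June 16, 2059
Add 45 days
June 16 → July 1: 30 - 16 + 1 = 15 days (45 - 15 = 30 left)
July 1 + 30 = July 31, 2059

July 31, 2059


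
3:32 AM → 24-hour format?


03:32

Input: 3:32 AM
AM hour stays: 3


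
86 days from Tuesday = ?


Thursday

Start: Tuesday (index 1)
(1 + 86) mod 7
= 87 mod 7
= 3
Index 3 → Thursday


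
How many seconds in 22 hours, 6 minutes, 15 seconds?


79575 seconds

Hours: 22 × 3600 = 79200
Minutes: 6 × 60 = 360
Seconds: 15
Total = 79200 + 360 + 15 = 79575


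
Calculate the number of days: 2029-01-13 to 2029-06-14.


152 days

From January 13, 2029 to June 14, 2029
Rest of January 2029: 31 - 13 = 18
Full months: February 2029 28, March 31, April 30, May 31
Days into June 2029: 14
Total = 18 + 28 + 31 + 30 + 31 + 14 = 152 days


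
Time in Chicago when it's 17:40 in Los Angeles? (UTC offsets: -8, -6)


19:40

Time difference = UTC-6 - UTC-8 = +2 hours
New hour = (17 + 2) mod 24
= 19 mod 24 = 19
Minutes unchanged → 19:40


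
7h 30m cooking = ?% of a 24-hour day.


31.3%

Time: 450 minutes
Day: 1440 minutes
Percentage = (450/1440) × 100 ≈ 31.3%


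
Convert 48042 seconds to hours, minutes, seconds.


Hours: 48042 ÷ 3600 = 13 remainder 1242
Minutes: 1242 ÷ 60 = 20 remainder 42
Seconds: 42

13h 20m 42s


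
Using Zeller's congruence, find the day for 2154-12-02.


Monday

Zeller's congruence:
q=2, m=12, k=54, j=21
h = (2 + ⌊13×13/5⌋ + 54 + ⌊54/4⌋ + ⌊21/4⌋ - 2×21) mod 7
= (2 + 33 + 54 + 13 + 5 - 42) mod 7
= 65 mod 7 = 2
h=2 → Monday


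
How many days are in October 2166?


31 days

Month: October (month 10)
October has 31 days


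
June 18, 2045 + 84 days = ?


Start: June 18, 2045
Add 84 days
June 18 → July 1: 30 - 18 + 1 = 13 days (84 - 13 = 71 left)
July 1 → August 1: 31 - 1 + 1 = 31 days (71 - 31 = 40 left)
August 1 → September 1: 31 - 1 + 1 = 31 days (40 - 31 = 9 left)
September 1 + 9 = September 10, 2045

September 10, 2045


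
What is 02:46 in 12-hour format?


Hour: 2
2 < 12 → AM

2:46 AM


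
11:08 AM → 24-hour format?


11:08

Input: 11:08 AM
AM hour stays: 11


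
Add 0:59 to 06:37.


Start: 397 minutes from midnight
Add: 59 minutes
Total: 456 minutes
Hours: 456 ÷ 60 = 7 remainder 36

07:36


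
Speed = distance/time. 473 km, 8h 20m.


Distance: 473 km
Time: 8h 20m = 500 min = 500/60 = 25/3 hours
Speed = 473 ÷ (25/3) = 473 × 3 / 25 = 1419/25 ≈ 56.8 km/h

56.8 km/h


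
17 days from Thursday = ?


Sunday

Start: Thursday (index 3)
(3 + 17) mod 7
= 20 mod 7
= 6
Index 6 → Sunday


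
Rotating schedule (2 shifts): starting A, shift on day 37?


Shift A

Shifts: A, B
Start: A (index 0)
Day 37: (0 + 37 - 1) mod 2
= 36 mod 2
= 0
Index 0 → shift A


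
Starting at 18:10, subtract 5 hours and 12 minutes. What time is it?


12:58

Start: 1090 minutes from midnight
Subtract: 312 minutes
Remaining: 1090 - 312 = 778
Hours: 12, Minutes: 58


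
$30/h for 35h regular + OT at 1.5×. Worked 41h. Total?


$1320.00

Regular: 35h × $30 = $1050.00
Overtime: 41 - 35 = 6h
OT pay: 6h × $30 × 1.5 = $270.00
Total = $1050.00 + $270.00 = $1320.00


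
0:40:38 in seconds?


2438 seconds

Hours: 0 × 3600 = 0
Minutes: 40 × 60 = 2400
Seconds: 38
Total = 0 + 2400 + 38 = 2438


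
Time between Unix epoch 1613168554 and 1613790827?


622273 seconds (172.9 hours / 7.20 days)

Difference = 1613790827 - 1613168554 = 622273 seconds
In hours: 622273 / 3600 ≈ 172.9
In days: 622273 / 86400 ≈ 7.20


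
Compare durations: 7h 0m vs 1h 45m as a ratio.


4:1 (4.00)

Duration 1: 420 minutes
Duration 2: 105 minutes
Ratio = 420:105
GCD = 105
Simplified = 4:1
As a decimal: 4/1 = 4.00


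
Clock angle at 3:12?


24.0°

Hour hand = 3×30 + 12×0.5 = 96.0°
Minute hand = 12×6 = 72°
Difference = |96.0 - 72| = 24.0°


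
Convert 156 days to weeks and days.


Weeks: 156 ÷ 7 = 22 remainder 2

22 weeks 2 days


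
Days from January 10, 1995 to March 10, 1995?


59 days

From January 10, 1995 to March 10, 1995
Rest of January 1995: 31 - 10 = 21
Full months: February 1995 28
Days into March 1995: 10
Total = 21 + 28 + 10 = 59 days


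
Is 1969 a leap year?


Rules: divisible by 4 AND (not by 100 OR by 400)
1969 ÷ 4 = 492 remainder 1 → not divisible by 4
Not divisible by 4 → not a leap year

No


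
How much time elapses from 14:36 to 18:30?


3h 54m

End time in minutes: 18×60 + 30 = 1110
Start time in minutes: 14×60 + 36 = 876
Difference = 1110 - 876 = 234 minutes
= 3 hours 54 minutes


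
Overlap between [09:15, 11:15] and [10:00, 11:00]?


Meeting A: 555-675 (in minutes from midnight)
Meeting B: 600-660
Overlap start = max(555, 600) = 600
Overlap end = min(675, 660) = 660
Overlap = max(0, 660 - 600) = 60 min

60 minutes


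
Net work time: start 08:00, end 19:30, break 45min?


10h 45m (645 minutes)

Total time = (19×60+30) - (8×60+0)
= 1170 - 480 = 690 min
Minus break: 690 - 45 = 645 min
= 10h 45m


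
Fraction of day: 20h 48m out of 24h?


Total minutes: 20×60 + 48 = 1248
Day = 24×60 = 1440 minutes
Fraction = 1248/1440 ≈ 0.8667
As a percentage: 1248/1440 × 100 ≈ 86.67%

0.8667 (86.67%)


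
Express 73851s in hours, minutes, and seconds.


Hours: 73851 ÷ 3600 = 20 remainder 1851
Minutes: 1851 ÷ 60 = 30 remainder 51
Seconds: 51

20h 30m 51s


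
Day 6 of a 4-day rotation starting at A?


Shifts: A, B, C, D
Start: A (index 0)
Day 6: (0 + 6 - 1) mod 4
= 5 mod 4
= 1
Index 1 → shift B

Shift B


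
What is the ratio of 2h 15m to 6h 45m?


1:3 (0.33)

Duration 1: 135 minutes
Duration 2: 405 minutes
Ratio = 135:405
GCD = 135
Simplified = 1:3
As a decimal: 1/3 ≈ 0.33


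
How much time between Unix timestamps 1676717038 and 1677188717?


Difference = 1677188717 - 1676717038 = 471679 seconds
In hours: 471679 / 3600 ≈ 131.0
In days: 471679 / 86400 ≈ 5.46

471679 seconds (131.0 hours / 5.46 days)


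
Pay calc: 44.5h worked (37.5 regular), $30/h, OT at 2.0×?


$1545.00

Regular: 37.5h × $30 = $1125.00
Overtime: 44.5 - 37.5 = 7.0h
OT pay: 7.0h × $30 × 2.0 = $420.00
Total = $1125.00 + $420.00 = $1545.00


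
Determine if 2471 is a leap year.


Rules: divisible by 4 AND (not by 100 OR by 400)
2471 ÷ 4 = 617 remainder 3 → not divisible by 4
Not divisible by 4 → not a leap year

No


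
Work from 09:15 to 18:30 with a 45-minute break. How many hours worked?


Total time = (18×60+30) - (9×60+15)
= 1110 - 555 = 555 min
Minus break: 555 - 45 = 510 min
= 8h 30m

8h 30m (510 minutes)


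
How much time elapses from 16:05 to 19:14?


3h 9m

End time in minutes: 19×60 + 14 = 1154
Start time in minutes: 16×60 + 5 = 965
Difference = 1154 - 965 = 189 minutes
= 3 hours 9 minutes


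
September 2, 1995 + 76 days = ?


November 17, 1995

Start: September 2, 1995
Add 76 days
September 2 → October 1: 30 - 2 + 1 = 29 days (76 - 29 = 47 left)
October 1 → November 1: 31 - 1 + 1 = 31 days (47 - 31 = 16 left)
November 1 + 16 = November 17, 1995


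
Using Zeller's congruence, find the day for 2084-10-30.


Zeller's congruence:
q=30, m=10, k=84, j=20
h = (30 + ⌊13×11/5⌋ + 84 + ⌊84/4⌋ + ⌊20/4⌋ - 2×20) mod 7
= (30 + 28 + 84 + 21 + 5 - 40) mod 7
= 128 mod 7 = 2
h=2 → Monday

Monday


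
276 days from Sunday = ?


Start: Sunday (index 6)
(6 + 276) mod 7
= 282 mod 7
= 2
Index 2 → Wednesday

Wednesday


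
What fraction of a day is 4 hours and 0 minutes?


0.1667 (16.67%)

Total minutes: 4×60 + 0 = 240
Day = 24×60 = 1440 minutes
Fraction = 240/1440 ≈ 0.1667
As a percentage: 240/1440 × 100 ≈ 16.67%


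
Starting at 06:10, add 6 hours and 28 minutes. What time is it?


12:38

Start: 370 minutes from midnight
Add: 388 minutes
Total: 758 minutes
Hours: 758 ÷ 60 = 12 remainder 38


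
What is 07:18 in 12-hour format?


7:18 AM

Hour: 7
7 < 12 → AM


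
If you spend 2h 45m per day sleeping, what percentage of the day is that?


11.5%

Time: 165 minutes
Day: 1440 minutes
Percentage = (165/1440) × 100 ≈ 11.5%


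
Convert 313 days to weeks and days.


44 weeks 5 days

Weeks: 313 ÷ 7 = 44 remainder 5


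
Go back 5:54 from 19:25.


13:31

Start: 1165 minutes from midnight
Subtract: 354 minutes
Remaining: 1165 - 354 = 811
Hours: 13, Minutes: 31


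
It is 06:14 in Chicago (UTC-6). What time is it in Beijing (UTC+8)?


Time difference = UTC+8 - UTC-6 = +14 hours
New hour = (6 + 14) mod 24
= 20 mod 24 = 20
Minutes unchanged → 20:14

20:14


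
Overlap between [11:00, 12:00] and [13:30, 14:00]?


Meeting A: 660-720 (in minutes from midnight)
Meeting B: 810-840
Overlap start = max(660, 810) = 810
Overlap end = min(720, 840) = 720
Overlap = max(0, 720 - 810) = 0 min

0 minutes


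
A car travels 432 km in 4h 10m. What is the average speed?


Distance: 432 km
Time: 4h 10m = 250 min = 250/60 = 25/6 hours
Speed = 432 ÷ (25/6) = 432 × 6 / 25 = 2592/25 ≈ 103.7 km/h

103.7 km/h


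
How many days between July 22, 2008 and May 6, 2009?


288 days

From July 22, 2008 to May 6, 2009
Rest of July 2008: 31 - 22 = 9
Full months: August 31, September 30, October 31, November 30, December 31, January 31, February 2009 28, March 31, April 30
Days into May 2009: 6
Total = 9 + 31 + 30 + 31 + 30 + 31 + 31 + 28 + 31 + 30 + 6 = 288 days


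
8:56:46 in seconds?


Hours: 8 × 3600 = 28800
Minutes: 56 × 60 = 3360
Seconds: 46
Total = 28800 + 3360 + 46 = 32206

32206 seconds


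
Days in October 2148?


Month: October (month 10)
October has 31 days

31 days


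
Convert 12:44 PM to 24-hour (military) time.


12:44

Input: 12:44 PM
12 PM → 12 (noon)


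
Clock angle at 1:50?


Hour hand = 1×30 + 50×0.5 = 55.0°
Minute hand = 50×6 = 300°
Difference = |55.0 - 300| = 245.0°
Since > 180°: 360 - 245.0 = 115.0°

115.0°


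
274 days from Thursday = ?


Friday

Start: Thursday (index 3)
(3 + 274) mod 7
= 277 mod 7
= 4
Index 4 → Friday


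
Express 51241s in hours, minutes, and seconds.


14h 14m 1s

Hours: 51241 ÷ 3600 = 14 remainder 841
Minutes: 841 ÷ 60 = 14 remainder 1
Seconds: 1


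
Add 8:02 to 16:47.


00:49 (next day)

Start: 1007 minutes from midnight
Add: 482 minutes
Total: 1489 minutes
Hours: 1489 ÷ 60 = 24 remainder 49
24 ≥ 24 → 24 - 24 = 0 (next day)


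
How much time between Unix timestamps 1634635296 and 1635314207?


678911 seconds (188.6 hours / 7.86 days)

Difference = 1635314207 - 1634635296 = 678911 seconds
In hours: 678911 / 3600 ≈ 188.6
In days: 678911 / 86400 ≈ 7.86


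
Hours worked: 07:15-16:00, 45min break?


Total time = (16×60+0) - (7×60+15)
= 960 - 435 = 525 min
Minus break: 525 - 45 = 480 min
= 8h 0m

8h 0m (480 minutes)


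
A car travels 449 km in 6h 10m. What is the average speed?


72.8 km/h

Distance: 449 km
Time: 6h 10m = 370 min = 370/60 = 37/6 hours
Speed = 449 ÷ (37/6) = 449 × 6 / 37 = 2694/37 ≈ 72.8 km/h


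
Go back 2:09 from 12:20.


10:11

Start: 740 minutes from midnight
Subtract: 129 minutes
Remaining: 740 - 129 = 611
Hours: 10, Minutes: 11


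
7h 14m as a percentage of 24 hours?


Total minutes: 7×60 + 14 = 434
Day = 24×60 = 1440 minutes
Fraction = 434/1440 ≈ 0.3014
As a percentage: 434/1440 × 100 ≈ 30.14%

0.3014 (30.14%)


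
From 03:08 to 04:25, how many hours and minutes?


1h 17m

End time in minutes: 4×60 + 25 = 265
Start time in minutes: 3×60 + 8 = 188
Difference = 265 - 188 = 77 minutes
= 1 hours 17 minutes


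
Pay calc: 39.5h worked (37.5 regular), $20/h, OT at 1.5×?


$810.00

Regular: 37.5h × $20 = $750.00
Overtime: 39.5 - 37.5 = 2.0h
OT pay: 2.0h × $20 × 1.5 = $60.00
Total = $750.00 + $60.00 = $810.00


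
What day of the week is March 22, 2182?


Zeller's congruence:
q=22, m=3, k=82, j=21
h = (22 + ⌊13×4/5⌋ + 82 + ⌊82/4⌋ + ⌊21/4⌋ - 2×21) mod 7
= (22 + 10 + 82 + 20 + 5 - 42) mod 7
= 97 mod 7 = 6
h=6 → Friday

Friday


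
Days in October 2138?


31 days

Month: October (month 10)
October has 31 days


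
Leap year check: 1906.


Rules: divisible by 4 AND (not by 100 OR by 400)
1906 ÷ 4 = 476 remainder 2 → not divisible by 4
Not divisible by 4 → not a leap year

No


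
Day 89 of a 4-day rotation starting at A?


Shifts: A, B, C, D
Start: A (index 0)
Day 89: (0 + 89 - 1) mod 4
= 88 mod 4
= 0
Index 0 → shift A

Shift A


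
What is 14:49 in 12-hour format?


2:49 PM

Hour: 14
14 - 12 = 2 → PM


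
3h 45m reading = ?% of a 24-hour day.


15.6%

Time: 225 minutes
Day: 1440 minutes
Percentage = (225/1440) × 100 ≈ 15.6%


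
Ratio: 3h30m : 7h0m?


Duration 1: 210 minutes
Duration 2: 420 minutes
Ratio = 210:420
GCD = 210
Simplified = 1:2
As a decimal: 1/2 = 0.50

1:2 (0.50)


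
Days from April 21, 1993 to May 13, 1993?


From April 21, 1993 to May 13, 1993
Rest of April 1993: 30 - 21 = 9
Days into May 1993: 13
Total = 9 + 13 = 22 days

22 days


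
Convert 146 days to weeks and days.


Weeks: 146 ÷ 7 = 20 remainder 6

20 weeks 6 days


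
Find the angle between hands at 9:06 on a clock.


Hour hand = 9×30 + 6×0.5 = 273.0°
Minute hand = 6×6 = 36°
Difference = |273.0 - 36| = 237.0°
Since > 180°: 360 - 237.0 = 123.0°

123.0°


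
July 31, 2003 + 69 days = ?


October 8, 2003

Start: July 31, 2003
Add 69 days
July 31 → August 1: 31 - 31 + 1 = 1 days (69 - 1 = 68 left)
August 1 → September 1: 31 - 1 + 1 = 31 days (68 - 31 = 37 left)
September 1 → October 1: 30 - 1 + 1 = 30 days (37 - 30 = 7 left)
October 1 + 7 = October 8, 2003


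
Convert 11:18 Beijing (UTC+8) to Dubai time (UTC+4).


07:18

Time difference = UTC+4 - UTC+8 = -4 hours
New hour = (11 -4) mod 24
= 7 mod 24 = 7
Minutes unchanged → 07:18


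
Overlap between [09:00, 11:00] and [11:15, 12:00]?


Meeting A: 540-660 (in minutes from midnight)
Meeting B: 675-720
Overlap start = max(540, 675) = 675
Overlap end = min(660, 720) = 660
Overlap = max(0, 660 - 675) = 0 min

0 minutes


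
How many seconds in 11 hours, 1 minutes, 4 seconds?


Hours: 11 × 3600 = 39600
Minutes: 1 × 60 = 60
Seconds: 4
Total = 39600 + 60 + 4 = 39664

39664 seconds


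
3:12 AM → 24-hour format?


Input: 3:12 AM
AM hour stays: 3

03:12


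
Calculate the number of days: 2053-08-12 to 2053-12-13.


123 days

From August 12, 2053 to December 13, 2053
Rest of August 2053: 31 - 12 = 19
Full months: September 30, October 31, November 30
Days into December 2053: 13
Total = 19 + 30 + 31 + 30 + 13 = 123 days


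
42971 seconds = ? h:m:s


Hours: 42971 ÷ 3600 = 11 remainder 3371
Minutes: 3371 ÷ 60 = 56 remainder 11
Seconds: 11

11h 56m 11s


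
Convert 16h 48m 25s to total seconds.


Hours: 16 × 3600 = 57600
Minutes: 48 × 60 = 2880
Seconds: 25
Total = 57600 + 2880 + 25 = 60505

60505 seconds


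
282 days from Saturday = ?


Monday

Start: Saturday (index 5)
(5 + 282) mod 7
= 287 mod 7
= 0
Index 0 → Monday


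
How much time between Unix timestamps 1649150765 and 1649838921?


Difference = 1649838921 - 1649150765 = 688156 seconds
In hours: 688156 / 3600 ≈ 191.2
In days: 688156 / 86400 ≈ 7.96

688156 seconds (191.2 hours / 7.96 days)


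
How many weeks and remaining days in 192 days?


27 weeks 3 days

Weeks: 192 ÷ 7 = 27 remainder 3


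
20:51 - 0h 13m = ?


Start: 1251 minutes from midnight
Subtract: 13 minutes
Remaining: 1251 - 13 = 1238
Hours: 20, Minutes: 38

20:38


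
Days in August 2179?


31 days

Month: August (month 8)
August has 31 days


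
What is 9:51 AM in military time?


Input: 9:51 AM
AM hour stays: 9

09:51


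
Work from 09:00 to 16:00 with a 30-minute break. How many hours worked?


6h 30m (390 minutes)

Total time = (16×60+0) - (9×60+0)
= 960 - 540 = 420 min
Minus break: 420 - 30 = 390 min
= 6h 30m


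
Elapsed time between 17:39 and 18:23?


0h 44m

End time in minutes: 18×60 + 23 = 1103
Start time in minutes: 17×60 + 39 = 1059
Difference = 1103 - 1059 = 44 minutes
= 0 hours 44 minutes


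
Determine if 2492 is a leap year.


Rules: divisible by 4 AND (not by 100 OR by 400)
2492 ÷ 4 = 623 exactly → divisible by 4
2492 ÷ 100 = 24 remainder 92 → not divisible by 100
Divisible by 4 but not by 100 → leap year

Yes


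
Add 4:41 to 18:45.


23:26

Start: 1125 minutes from midnight
Add: 281 minutes
Total: 1406 minutes
Hours: 1406 ÷ 60 = 23 remainder 26


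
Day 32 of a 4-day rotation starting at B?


Shift A

Shifts: A, B, C, D
Start: B (index 1)
Day 32: (1 + 32 - 1) mod 4
= 32 mod 4
= 0
Index 0 → shift A


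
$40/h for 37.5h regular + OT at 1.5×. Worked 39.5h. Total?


Regular: 37.5h × $40 = $1500.00
Overtime: 39.5 - 37.5 = 2.0h
OT pay: 2.0h × $40 × 1.5 = $120.00
Total = $1500.00 + $120.00 = $1620.00

$1620.00


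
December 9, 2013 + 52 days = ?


January 30, 2014

Start: December 9, 2013
Add 52 days
December 9 → January 1: 31 - 9 + 1 = 23 days (52 - 23 = 29 left)
January 1 + 29 = January 30, 2014


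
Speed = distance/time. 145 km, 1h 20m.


Distance: 145 km
Time: 1h 20m = 80 min = 80/60 = 4/3 hours
Speed = 145 ÷ (4/3) = 145 × 3 / 4 = 435/4 ≈ 108.8 km/h

108.8 km/h


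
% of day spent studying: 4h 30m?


Time: 270 minutes
Day: 1440 minutes
Percentage = (270/1440) × 100 ≈ 18.8%

18.8%


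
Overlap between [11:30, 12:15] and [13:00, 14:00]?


0 minutes

Meeting A: 690-735 (in minutes from midnight)
Meeting B: 780-840
Overlap start = max(690, 780) = 780
Overlap end = min(735, 840) = 735
Overlap = max(0, 735 - 780) = 0 min


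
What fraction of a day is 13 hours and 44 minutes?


Total minutes: 13×60 + 44 = 824
Day = 24×60 = 1440 minutes
Fraction = 824/1440 ≈ 0.5722
As a percentage: 824/1440 × 100 ≈ 57.22%

0.5722 (57.22%)


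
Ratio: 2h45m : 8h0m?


11:32 (0.34)

Duration 1: 165 minutes
Duration 2: 480 minutes
Ratio = 165:480
GCD = 15
Simplified = 11:32
As a decimal: 11/32 ≈ 0.34


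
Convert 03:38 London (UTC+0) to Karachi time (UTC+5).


08:38

Time difference = UTC+5 - UTC+0 = +5 hours
New hour = (3 + 5) mod 24
= 8 mod 24 = 8
Minutes unchanged → 08:38


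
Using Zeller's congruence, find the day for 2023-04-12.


Wednesday

Zeller's congruence:
q=12, m=4, k=23, j=20
h = (12 + ⌊13×5/5⌋ + 23 + ⌊23/4⌋ + ⌊20/4⌋ - 2×20) mod 7
= (12 + 13 + 23 + 5 + 5 - 40) mod 7
= 18 mod 7 = 4
h=4 → Wednesday


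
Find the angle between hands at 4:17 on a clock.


26.5°

Hour hand = 4×30 + 17×0.5 = 128.5°
Minute hand = 17×6 = 102°
Difference = |128.5 - 102| = 26.5°


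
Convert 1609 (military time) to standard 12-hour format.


Hour: 16
16 - 12 = 4 → PM

4:09 PM


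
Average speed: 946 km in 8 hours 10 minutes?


115.8 km/h

Distance: 946 km
Time: 8h 10m = 490 min = 490/60 = 49/6 hours
Speed = 946 ÷ (49/6) = 946 × 6 / 49 = 5676/49 ≈ 115.8 km/h


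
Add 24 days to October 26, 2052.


November 19, 2052

Start: October 26, 2052
Add 24 days
October 26 → November 1: 31 - 26 + 1 = 6 days (24 - 6 = 18 left)
November 1 + 18 = November 19, 2052


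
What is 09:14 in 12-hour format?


Hour: 9
9 < 12 → AM

9:14 AM


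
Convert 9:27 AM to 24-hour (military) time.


09:27

Input: 9:27 AM
AM hour stays: 9


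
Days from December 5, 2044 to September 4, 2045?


From December 5, 2044 to September 4, 2045
Rest of December 2044: 31 - 5 = 26
Full months: January 31, February 2045 28, March 31, April 30, May 31, June 30, July 31, August 31
Days into September 2045: 4
Total = 26 + 31 + 28 + 31 + 30 + 31 + 30 + 31 + 31 + 4 = 273 days

273 days


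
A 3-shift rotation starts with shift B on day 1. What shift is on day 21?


Shift A

Shifts: A, B, C
Start: B (index 1)
Day 21: (1 + 21 - 1) mod 3
= 21 mod 3
= 0
Index 0 → shift A


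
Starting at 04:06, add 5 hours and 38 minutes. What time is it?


Start: 246 minutes from midnight
Add: 338 minutes
Total: 584 minutes
Hours: 584 ÷ 60 = 9 remainder 44

09:44


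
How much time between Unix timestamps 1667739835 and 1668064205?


324370 seconds (90.1 hours / 3.75 days)

Difference = 1668064205 - 1667739835 = 324370 seconds
In hours: 324370 / 3600 ≈ 90.1
In days: 324370 / 86400 ≈ 3.75


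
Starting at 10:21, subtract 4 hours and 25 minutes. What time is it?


Start: 621 minutes from midnight
Subtract: 265 minutes
Remaining: 621 - 265 = 356
Hours: 5, Minutes: 56

05:56


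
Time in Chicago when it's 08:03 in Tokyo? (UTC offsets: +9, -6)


Time difference = UTC-6 - UTC+9 = -15 hours
New hour = (8 -15) mod 24
= -7 mod 24 = 17
Minutes unchanged → 17:03; -7 < 0 → previous day

17:03 (previous day)


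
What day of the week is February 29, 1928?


Wednesday

Zeller's congruence:
q=29, m=14, k=27, j=19
h = (29 + ⌊13×15/5⌋ + 27 + ⌊27/4⌋ + ⌊19/4⌋ - 2×19) mod 7
= (29 + 39 + 27 + 6 + 4 - 38) mod 7
= 67 mod 7 = 4
h=4 → Wednesday


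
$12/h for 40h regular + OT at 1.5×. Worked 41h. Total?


$498.00

Regular: 40h × $12 = $480.00
Overtime: 41 - 40 = 1h
OT pay: 1h × $12 × 1.5 = $18.00
Total = $480.00 + $18.00 = $498.00


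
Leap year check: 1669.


No

Rules: divisible by 4 AND (not by 100 OR by 400)
1669 ÷ 4 = 417 remainder 1 → not divisible by 4
Not divisible by 4 → not a leap year


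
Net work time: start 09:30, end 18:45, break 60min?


Total time = (18×60+45) - (9×60+30)
= 1125 - 570 = 555 min
Minus break: 555 - 60 = 495 min
= 8h 15m

8h 15m (495 minutes)


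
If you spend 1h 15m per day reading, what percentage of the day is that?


5.2%

Time: 75 minutes
Day: 1440 minutes
Percentage = (75/1440) × 100 ≈ 5.2%


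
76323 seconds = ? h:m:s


Hours: 76323 ÷ 3600 = 21 remainder 723
Minutes: 723 ÷ 60 = 12 remainder 3
Seconds: 3

21h 12m 3s


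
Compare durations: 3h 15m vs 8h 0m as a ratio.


Duration 1: 195 minutes
Duration 2: 480 minutes
Ratio = 195:480
GCD = 15
Simplified = 13:32
As a decimal: 13/32 ≈ 0.41

13:32 (0.41)


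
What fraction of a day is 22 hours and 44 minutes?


Total minutes: 22×60 + 44 = 1364
Day = 24×60 = 1440 minutes
Fraction = 1364/1440 ≈ 0.9472
As a percentage: 1364/1440 × 100 ≈ 94.72%

0.9472 (94.72%)


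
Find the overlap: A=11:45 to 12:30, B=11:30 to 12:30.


Meeting A: 705-750 (in minutes from midnight)
Meeting B: 690-750
Overlap start = max(705, 690) = 705
Overlap end = min(750, 750) = 750
Overlap = max(0, 750 - 705) = 45 min

45 minutes


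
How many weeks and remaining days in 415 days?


59 weeks 2 days

Weeks: 415 ÷ 7 = 59 remainder 2


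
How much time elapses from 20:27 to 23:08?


2h 41m

End time in minutes: 23×60 + 8 = 1388
Start time in minutes: 20×60 + 27 = 1227
Difference = 1388 - 1227 = 161 minutes
= 2 hours 41 minutes


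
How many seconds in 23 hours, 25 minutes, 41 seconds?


Hours: 23 × 3600 = 82800
Minutes: 25 × 60 = 1500
Seconds: 41
Total = 82800 + 1500 + 41 = 84341

84341 seconds


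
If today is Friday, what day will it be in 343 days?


Friday

Start: Friday (index 4)
(4 + 343) mod 7
= 347 mod 7
= 4
Index 4 → Friday


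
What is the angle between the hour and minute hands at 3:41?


135.5°

Hour hand = 3×30 + 41×0.5 = 110.5°
Minute hand = 41×6 = 246°
Difference = |110.5 - 246| = 135.5°


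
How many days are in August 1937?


Month: August (month 8)
August has 31 days

31 days


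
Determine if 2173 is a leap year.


Rules: divisible by 4 AND (not by 100 OR by 400)
2173 ÷ 4 = 543 remainder 1 → not divisible by 4
Not divisible by 4 → not a leap year

No


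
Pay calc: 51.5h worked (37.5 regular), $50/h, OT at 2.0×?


Regular: 37.5h × $50 = $1875.00
Overtime: 51.5 - 37.5 = 14.0h
OT pay: 14.0h × $50 × 2.0 = $1400.00
Total = $1875.00 + $1400.00 = $3275.00

$3275.00


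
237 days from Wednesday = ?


Tuesday

Start: Wednesday (index 2)
(2 + 237) mod 7
= 239 mod 7
= 1
Index 1 → Tuesday


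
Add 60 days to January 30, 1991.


March 31, 1991

Start: January 30, 1991
Add 60 days
January 30 → February 1: 31 - 30 + 1 = 2 days (60 - 2 = 58 left)
February 1 → March 1: 28 - 1 + 1 = 28 days (58 - 28 = 30 left)
March 1 + 30 = March 31, 1991


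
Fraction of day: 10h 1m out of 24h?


Total minutes: 10×60 + 1 = 601
Day = 24×60 = 1440 minutes
Fraction = 601/1440 ≈ 0.4174
As a percentage: 601/1440 × 100 ≈ 41.74%

0.4174 (41.74%)


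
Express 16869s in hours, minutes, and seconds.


4h 41m 9s

Hours: 16869 ÷ 3600 = 4 remainder 2469
Minutes: 2469 ÷ 60 = 41 remainder 9
Seconds: 9


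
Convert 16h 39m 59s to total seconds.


59999 seconds

Hours: 16 × 3600 = 57600
Minutes: 39 × 60 = 2340
Seconds: 59
Total = 57600 + 2340 + 59 = 59999


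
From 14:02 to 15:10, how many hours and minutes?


End time in minutes: 15×60 + 10 = 910
Start time in minutes: 14×60 + 2 = 842
Difference = 910 - 842 = 68 minutes
= 1 hours 8 minutes

1h 8m


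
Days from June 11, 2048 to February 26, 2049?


260 days

From June 11, 2048 to February 26, 2049
Rest of June 2048: 30 - 11 = 19
Full months: July 31, August 31, September 30, October 31, November 30, December 31, January 31
Days into February 2049: 26
Total = 19 + 31 + 31 + 30 + 31 + 30 + 31 + 31 + 26 = 260 days


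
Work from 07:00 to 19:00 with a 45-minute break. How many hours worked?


11h 15m (675 minutes)

Total time = (19×60+0) - (7×60+0)
= 1140 - 420 = 720 min
Minus break: 720 - 45 = 675 min
= 11h 15m


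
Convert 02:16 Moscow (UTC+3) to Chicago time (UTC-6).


Time difference = UTC-6 - UTC+3 = -9 hours
New hour = (2 -9) mod 24
= -7 mod 24 = 17
Minutes unchanged → 17:16; -7 < 0 → previous day

17:16 (previous day)


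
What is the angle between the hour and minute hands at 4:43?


Hour hand = 4×30 + 43×0.5 = 141.5°
Minute hand = 43×6 = 258°
Difference = |141.5 - 258| = 116.5°

116.5°


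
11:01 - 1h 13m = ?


Start: 661 minutes from midnight
Subtract: 73 minutes
Remaining: 661 - 73 = 588
Hours: 9, Minutes: 48

09:48


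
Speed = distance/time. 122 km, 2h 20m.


52.3 km/h

Distance: 122 km
Time: 2h 20m = 140 min = 140/60 = 7/3 hours
Speed = 122 ÷ (7/3) = 122 × 3 / 7 = 366/7 ≈ 52.3 km/h


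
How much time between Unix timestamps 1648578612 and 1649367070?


Difference = 1649367070 - 1648578612 = 788458 seconds
In hours: 788458 / 3600 ≈ 219.0
In days: 788458 / 86400 ≈ 9.13

788458 seconds (219.0 hours / 9.13 days)


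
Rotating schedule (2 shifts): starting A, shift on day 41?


Shifts: A, B
Start: A (index 0)
Day 41: (0 + 41 - 1) mod 2
= 40 mod 2
= 0
Index 0 → shift A

Shift A


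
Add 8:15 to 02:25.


10:40

Start: 145 minutes from midnight
Add: 495 minutes
Total: 640 minutes
Hours: 640 ÷ 60 = 10 remainder 40


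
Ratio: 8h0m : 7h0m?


Duration 1: 480 minutes
Duration 2: 420 minutes
Ratio = 480:420
GCD = 60
Simplified = 8:7
As a decimal: 8/7 ≈ 1.14

8:7 (1.14)


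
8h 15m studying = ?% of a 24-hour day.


34.4%

Time: 495 minutes
Day: 1440 minutes
Percentage = (495/1440) × 100 ≈ 34.4%


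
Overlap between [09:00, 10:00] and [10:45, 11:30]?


Meeting A: 540-600 (in minutes from midnight)
Meeting B: 645-690
Overlap start = max(540, 645) = 645
Overlap end = min(600, 690) = 600
Overlap = max(0, 600 - 645) = 0 min

0 minutes


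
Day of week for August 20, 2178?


Thursday

Zeller's congruence:
q=20, m=8, k=78, j=21
h = (20 + ⌊13×9/5⌋ + 78 + ⌊78/4⌋ + ⌊21/4⌋ - 2×21) mod 7
= (20 + 23 + 78 + 19 + 5 - 42) mod 7
= 103 mod 7 = 5
h=5 → Thursday


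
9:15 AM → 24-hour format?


09:15

Input: 9:15 AM
AM hour stays: 9


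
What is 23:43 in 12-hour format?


11:43 PM

Hour: 23
23 - 12 = 11 → PM


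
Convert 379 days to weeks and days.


Weeks: 379 ÷ 7 = 54 remainder 1

54 weeks 1 days


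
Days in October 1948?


31 days

Month: October (month 10)
October has 31 days


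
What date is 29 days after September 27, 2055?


Start: September 27, 2055
Add 29 days
September 27 → October 1: 30 - 27 + 1 = 4 days (29 - 4 = 25 left)
October 1 + 25 = October 26, 2055

October 26, 2055


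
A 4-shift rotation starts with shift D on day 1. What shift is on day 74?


Shifts: A, B, C, D
Start: D (index 3)
Day 74: (3 + 74 - 1) mod 4
= 76 mod 4
= 0
Index 0 → shift A

Shift A


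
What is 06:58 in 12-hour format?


6:58 AM

Hour: 6
6 < 12 → AM


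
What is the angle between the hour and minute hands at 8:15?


157.5°

Hour hand = 8×30 + 15×0.5 = 247.5°
Minute hand = 15×6 = 90°
Difference = |247.5 - 90| = 157.5°


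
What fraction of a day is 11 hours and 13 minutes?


Total minutes: 11×60 + 13 = 673
Day = 24×60 = 1440 minutes
Fraction = 673/1440 ≈ 0.4674
As a percentage: 673/1440 × 100 ≈ 46.74%

0.4674 (46.74%)


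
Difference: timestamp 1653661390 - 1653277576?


383814 seconds (106.6 hours / 4.44 days)

Difference = 1653661390 - 1653277576 = 383814 seconds
In hours: 383814 / 3600 ≈ 106.6
In days: 383814 / 86400 ≈ 4.44


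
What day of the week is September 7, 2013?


Zeller's congruence:
q=7, m=9, k=13, j=20
h = (7 + ⌊13×10/5⌋ + 13 + ⌊13/4⌋ + ⌊20/4⌋ - 2×20) mod 7
= (7 + 26 + 13 + 3 + 5 - 40) mod 7
= 14 mod 7 = 0
h=0 → Saturday

Saturday


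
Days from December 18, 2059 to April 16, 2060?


120 days

From December 18, 2059 to April 16, 2060
Rest of December 2059: 31 - 18 = 13
Full months: January 31, February 2060 29, March 31
Days into April 2060: 16
Total = 13 + 31 + 29 + 31 + 16 = 120 days


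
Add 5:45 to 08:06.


Start: 486 minutes from midnight
Add: 345 minutes
Total: 831 minutes
Hours: 831 ÷ 60 = 13 remainder 51

13:51


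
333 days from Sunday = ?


Thursday

Start: Sunday (index 6)
(6 + 333) mod 7
= 339 mod 7
= 3
Index 3 → Thursday


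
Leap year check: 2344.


Yes

Rules: divisible by 4 AND (not by 100 OR by 400)
2344 ÷ 4 = 586 exactly → divisible by 4
2344 ÷ 100 = 23 remainder 44 → not divisible by 100
Divisible by 4 but not by 100 → leap year


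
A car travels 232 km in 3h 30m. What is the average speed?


66.3 km/h

Distance: 232 km
Time: 3h 30m = 210 min = 210/60 = 7/2 hours
Speed = 232 ÷ (7/2) = 232 × 2 / 7 = 464/7 ≈ 66.3 km/h


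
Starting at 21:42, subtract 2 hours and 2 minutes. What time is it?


Start: 1302 minutes from midnight
Subtract: 122 minutes
Remaining: 1302 - 122 = 1180
Hours: 19, Minutes: 40

19:40


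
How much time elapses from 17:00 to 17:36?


End time in minutes: 17×60 + 36 = 1056
Start time in minutes: 17×60 + 0 = 1020
Difference = 1056 - 1020 = 36 minutes
= 0 hours 36 minutes

0h 36m


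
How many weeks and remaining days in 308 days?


Weeks: 308 ÷ 7 = 44 remainder 0

44 weeks 0 days


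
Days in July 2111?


31 days

Month: July (month 7)
July has 31 days


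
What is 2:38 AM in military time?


Input: 2:38 AM
AM hour stays: 2

02:38


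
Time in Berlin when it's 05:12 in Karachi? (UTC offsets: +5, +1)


Time difference = UTC+1 - UTC+5 = -4 hours
New hour = (5 -4) mod 24
= 1 mod 24 = 1
Minutes unchanged → 01:12

01:12


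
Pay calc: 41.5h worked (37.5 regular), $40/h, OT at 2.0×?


$1820.00

Regular: 37.5h × $40 = $1500.00
Overtime: 41.5 - 37.5 = 4.0h
OT pay: 4.0h × $40 × 2.0 = $320.00
Total = $1500.00 + $320.00 = $1820.00


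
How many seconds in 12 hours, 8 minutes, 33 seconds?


43713 seconds

Hours: 12 × 3600 = 43200
Minutes: 8 × 60 = 480
Seconds: 33
Total = 43200 + 480 + 33 = 43713


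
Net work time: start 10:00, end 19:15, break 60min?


Total time = (19×60+15) - (10×60+0)
= 1155 - 600 = 555 min
Minus break: 555 - 60 = 495 min
= 8h 15m

8h 15m (495 minutes)


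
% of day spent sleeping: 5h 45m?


Time: 345 minutes
Day: 1440 minutes
Percentage = (345/1440) × 100 ≈ 24.0%

24.0%


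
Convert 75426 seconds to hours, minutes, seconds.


Hours: 75426 ÷ 3600 = 20 remainder 3426
Minutes: 3426 ÷ 60 = 57 remainder 6
Seconds: 6

20h 57m 6s


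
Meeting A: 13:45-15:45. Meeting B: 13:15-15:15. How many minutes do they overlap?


90 minutes

Meeting A: 825-945 (in minutes from midnight)
Meeting B: 795-915
Overlap start = max(825, 795) = 825
Overlap end = min(945, 915) = 915
Overlap = max(0, 915 - 825) = 90 min


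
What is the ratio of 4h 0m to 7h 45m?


Duration 1: 240 minutes
Duration 2: 465 minutes
Ratio = 240:465
GCD = 15
Simplified = 16:31
As a decimal: 16/31 ≈ 0.52

16:31 (0.52)


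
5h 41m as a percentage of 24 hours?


0.2368 (23.68%)

Total minutes: 5×60 + 41 = 341
Day = 24×60 = 1440 minutes
Fraction = 341/1440 ≈ 0.2368
As a percentage: 341/1440 × 100 ≈ 23.68%


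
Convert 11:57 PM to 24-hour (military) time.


23:57

Input: 11:57 PM
PM: 11 + 12 = 23


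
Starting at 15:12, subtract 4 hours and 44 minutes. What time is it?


10:28

Start: 912 minutes from midnight
Subtract: 284 minutes
Remaining: 912 - 284 = 628
Hours: 10, Minutes: 28


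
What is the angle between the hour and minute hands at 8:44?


Hour hand = 8×30 + 44×0.5 = 262.0°
Minute hand = 44×6 = 264°
Difference = |262.0 - 264| = 2.0°

2.0°


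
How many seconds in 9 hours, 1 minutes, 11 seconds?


Hours: 9 × 3600 = 32400
Minutes: 1 × 60 = 60
Seconds: 11
Total = 32400 + 60 + 11 = 32471

32471 seconds


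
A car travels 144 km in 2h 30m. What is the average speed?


Distance: 144 km
Time: 2h 30m = 150 min = 150/60 = 5/2 hours
Speed = 144 ÷ (5/2) = 144 × 2 / 5 = 288/5 = 57.6 km/h

57.6 km/h


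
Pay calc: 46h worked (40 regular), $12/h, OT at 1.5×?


$588.00

Regular: 40h × $12 = $480.00
Overtime: 46 - 40 = 6h
OT pay: 6h × $12 × 1.5 = $108.00
Total = $480.00 + $108.00 = $588.00


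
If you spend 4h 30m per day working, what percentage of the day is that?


Time: 270 minutes
Day: 1440 minutes
Percentage = (270/1440) × 100 ≈ 18.8%

18.8%


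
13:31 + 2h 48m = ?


16:19

Start: 811 minutes from midnight
Add: 168 minutes
Total: 979 minutes
Hours: 979 ÷ 60 = 16 remainder 19


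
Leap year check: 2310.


No

Rules: divisible by 4 AND (not by 100 OR by 400)
2310 ÷ 4 = 577 remainder 2 → not divisible by 4
Not divisible by 4 → not a leap year


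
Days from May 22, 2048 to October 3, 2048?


134 days

From May 22, 2048 to October 3, 2048
Rest of May 2048: 31 - 22 = 9
Full months: June 30, July 31, August 31, September 30
Days into October 2048: 3
Total = 9 + 30 + 31 + 31 + 30 + 3 = 134 days


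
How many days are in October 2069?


31 days

Month: October (month 10)
October has 31 days


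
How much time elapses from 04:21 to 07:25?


3h 4m

End time in minutes: 7×60 + 25 = 445
Start time in minutes: 4×60 + 21 = 261
Difference = 445 - 261 = 184 minutes
= 3 hours 4 minutes


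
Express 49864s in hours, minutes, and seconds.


13h 51m 4s

Hours: 49864 ÷ 3600 = 13 remainder 3064
Minutes: 3064 ÷ 60 = 51 remainder 4
Seconds: 4


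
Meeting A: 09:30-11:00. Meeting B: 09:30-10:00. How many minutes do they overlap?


30 minutes

Meeting A: 570-660 (in minutes from midnight)
Meeting B: 570-600
Overlap start = max(570, 570) = 570
Overlap end = min(660, 600) = 600
Overlap = max(0, 600 - 570) = 30 min


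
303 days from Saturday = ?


Monday

Start: Saturday (index 5)
(5 + 303) mod 7
= 308 mod 7
= 0
Index 0 → Monday


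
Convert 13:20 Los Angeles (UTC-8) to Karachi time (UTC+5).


Time difference = UTC+5 - UTC-8 = +13 hours
New hour = (13 + 13) mod 24
= 26 mod 24 = 2
Minutes unchanged → 02:20; 26 ≥ 24 → next day

02:20 (next day)


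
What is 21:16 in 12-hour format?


Hour: 21
21 - 12 = 9 → PM

9:16 PM


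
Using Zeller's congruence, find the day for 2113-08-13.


Sunday

Zeller's congruence:
q=13, m=8, k=13, j=21
h = (13 + ⌊13×9/5⌋ + 13 + ⌊13/4⌋ + ⌊21/4⌋ - 2×21) mod 7
= (13 + 23 + 13 + 3 + 5 - 42) mod 7
= 15 mod 7 = 1
h=1 → Sunday


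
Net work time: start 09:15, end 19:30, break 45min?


Total time = (19×60+30) - (9×60+15)
= 1170 - 555 = 615 min
Minus break: 615 - 45 = 570 min
= 9h 30m

9h 30m (570 minutes)


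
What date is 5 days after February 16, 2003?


February 21, 2003

Start: February 16, 2003
Add 5 days
February 16 + 5 = February 21, 2003


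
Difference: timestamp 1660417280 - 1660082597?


334683 seconds (93.0 hours / 3.87 days)

Difference = 1660417280 - 1660082597 = 334683 seconds
In hours: 334683 / 3600 ≈ 93.0
In days: 334683 / 86400 ≈ 3.87


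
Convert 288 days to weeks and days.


Weeks: 288 ÷ 7 = 41 remainder 1

41 weeks 1 days


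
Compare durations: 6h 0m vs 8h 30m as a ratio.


12:17 (0.71)

Duration 1: 360 minutes
Duration 2: 510 minutes
Ratio = 360:510
GCD = 30
Simplified = 12:17
As a decimal: 12/17 ≈ 0.71


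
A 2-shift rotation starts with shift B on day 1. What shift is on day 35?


Shifts: A, B
Start: B (index 1)
Day 35: (1 + 35 - 1) mod 2
= 35 mod 2
= 1
Index 1 → shift B

Shift B


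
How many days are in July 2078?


Month: July (month 7)
July has 31 days

31 days


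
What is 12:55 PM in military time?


Input: 12:55 PM
12 PM → 12 (noon)

12:55


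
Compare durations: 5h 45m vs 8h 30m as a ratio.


Duration 1: 345 minutes
Duration 2: 510 minutes
Ratio = 345:510
GCD = 15
Simplified = 23:34
As a decimal: 23/34 ≈ 0.68

23:34 (0.68)


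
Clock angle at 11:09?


Hour hand = 11×30 + 9×0.5 = 334.5°
Minute hand = 9×6 = 54°
Difference = |334.5 - 54| = 280.5°
Since > 180°: 360 - 280.5 = 79.5°

79.5°
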